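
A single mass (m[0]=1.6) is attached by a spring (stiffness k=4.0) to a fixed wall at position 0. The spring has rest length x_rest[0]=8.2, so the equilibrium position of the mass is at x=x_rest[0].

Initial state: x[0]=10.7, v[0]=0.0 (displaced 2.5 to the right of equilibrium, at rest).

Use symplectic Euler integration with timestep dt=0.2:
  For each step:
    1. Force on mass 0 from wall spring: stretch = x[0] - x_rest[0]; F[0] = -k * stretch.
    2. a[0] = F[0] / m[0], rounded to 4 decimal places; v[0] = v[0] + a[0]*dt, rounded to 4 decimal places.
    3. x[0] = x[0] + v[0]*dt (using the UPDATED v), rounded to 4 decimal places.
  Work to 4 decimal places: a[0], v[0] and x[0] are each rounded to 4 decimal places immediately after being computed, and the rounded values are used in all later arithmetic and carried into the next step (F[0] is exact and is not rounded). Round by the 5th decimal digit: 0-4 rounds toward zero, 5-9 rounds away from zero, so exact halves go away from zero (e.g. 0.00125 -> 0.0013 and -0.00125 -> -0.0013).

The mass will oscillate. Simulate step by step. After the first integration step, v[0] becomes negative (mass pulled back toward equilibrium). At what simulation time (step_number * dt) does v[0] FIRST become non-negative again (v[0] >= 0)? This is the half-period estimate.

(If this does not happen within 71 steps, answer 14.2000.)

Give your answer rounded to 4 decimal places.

Step 0: x=[10.7000] v=[0.0000]
Step 1: x=[10.4500] v=[-1.2500]
Step 2: x=[9.9750] v=[-2.3750]
Step 3: x=[9.3225] v=[-3.2625]
Step 4: x=[8.5577] v=[-3.8238]
Step 5: x=[7.7572] v=[-4.0027]
Step 6: x=[7.0009] v=[-3.7813]
Step 7: x=[6.3646] v=[-3.1817]
Step 8: x=[5.9118] v=[-2.2640]
Step 9: x=[5.6878] v=[-1.1199]
Step 10: x=[5.7150] v=[0.1362]
First v>=0 after going negative at step 10, time=2.0000

Answer: 2.0000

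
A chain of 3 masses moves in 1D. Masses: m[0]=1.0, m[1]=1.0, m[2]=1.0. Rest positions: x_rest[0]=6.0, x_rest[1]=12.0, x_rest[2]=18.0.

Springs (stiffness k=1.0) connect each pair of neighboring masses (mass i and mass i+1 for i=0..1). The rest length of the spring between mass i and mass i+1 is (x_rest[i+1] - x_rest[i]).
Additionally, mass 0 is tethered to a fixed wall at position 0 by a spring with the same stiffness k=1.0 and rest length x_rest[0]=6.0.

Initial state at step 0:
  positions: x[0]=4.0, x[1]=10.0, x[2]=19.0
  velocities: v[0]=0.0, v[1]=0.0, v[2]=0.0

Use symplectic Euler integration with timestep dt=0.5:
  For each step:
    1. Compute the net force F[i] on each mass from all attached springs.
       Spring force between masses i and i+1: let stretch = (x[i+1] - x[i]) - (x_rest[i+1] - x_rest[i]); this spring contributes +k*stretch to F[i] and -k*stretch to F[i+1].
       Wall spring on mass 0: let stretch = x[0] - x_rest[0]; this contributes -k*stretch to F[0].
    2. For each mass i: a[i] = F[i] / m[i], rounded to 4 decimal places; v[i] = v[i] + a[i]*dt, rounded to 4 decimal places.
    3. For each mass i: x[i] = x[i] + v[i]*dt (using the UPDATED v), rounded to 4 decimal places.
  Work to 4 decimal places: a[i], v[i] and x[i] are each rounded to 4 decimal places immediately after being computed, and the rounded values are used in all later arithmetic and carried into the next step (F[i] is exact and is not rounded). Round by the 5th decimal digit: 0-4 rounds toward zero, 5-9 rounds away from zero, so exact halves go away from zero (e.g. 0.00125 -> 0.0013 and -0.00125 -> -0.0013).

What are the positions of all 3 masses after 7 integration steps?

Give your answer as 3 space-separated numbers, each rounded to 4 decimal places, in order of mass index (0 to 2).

Answer: 6.2528 11.6434 18.3260

Derivation:
Step 0: x=[4.0000 10.0000 19.0000] v=[0.0000 0.0000 0.0000]
Step 1: x=[4.5000 10.7500 18.2500] v=[1.0000 1.5000 -1.5000]
Step 2: x=[5.4375 11.8125 17.1250] v=[1.8750 2.1250 -2.2500]
Step 3: x=[6.6094 12.6094 16.1719] v=[2.3438 1.5938 -1.9063]
Step 4: x=[7.6290 12.7970 15.8281] v=[2.0391 0.3751 -0.6876]
Step 5: x=[8.0333 12.4503 16.2266] v=[0.8086 -0.6934 0.7969]
Step 6: x=[7.5335 11.9434 17.1810] v=[-0.9996 -1.0138 1.9088]
Step 7: x=[6.2528 11.6434 18.3260] v=[-2.5614 -0.6000 2.2900]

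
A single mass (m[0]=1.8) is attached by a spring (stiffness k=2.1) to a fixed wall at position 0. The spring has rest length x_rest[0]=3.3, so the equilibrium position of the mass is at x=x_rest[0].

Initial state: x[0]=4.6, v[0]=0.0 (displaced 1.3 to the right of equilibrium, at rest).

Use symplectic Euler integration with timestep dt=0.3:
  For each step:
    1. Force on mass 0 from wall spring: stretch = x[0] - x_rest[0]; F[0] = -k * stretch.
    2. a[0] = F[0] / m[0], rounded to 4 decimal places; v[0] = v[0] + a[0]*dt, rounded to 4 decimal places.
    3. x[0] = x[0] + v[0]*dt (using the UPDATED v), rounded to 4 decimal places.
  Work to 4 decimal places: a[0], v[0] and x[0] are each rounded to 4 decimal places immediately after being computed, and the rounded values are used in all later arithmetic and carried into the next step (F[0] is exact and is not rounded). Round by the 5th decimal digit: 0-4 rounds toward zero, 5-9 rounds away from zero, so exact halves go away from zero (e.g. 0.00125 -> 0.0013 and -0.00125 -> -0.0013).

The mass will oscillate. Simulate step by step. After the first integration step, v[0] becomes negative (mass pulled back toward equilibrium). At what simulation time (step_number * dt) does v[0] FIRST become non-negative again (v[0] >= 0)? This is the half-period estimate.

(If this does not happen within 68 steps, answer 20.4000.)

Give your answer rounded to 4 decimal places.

Answer: 3.0000

Derivation:
Step 0: x=[4.6000] v=[0.0000]
Step 1: x=[4.4635] v=[-0.4550]
Step 2: x=[4.2048] v=[-0.8622]
Step 3: x=[3.8511] v=[-1.1789]
Step 4: x=[3.4396] v=[-1.3718]
Step 5: x=[3.0134] v=[-1.4207]
Step 6: x=[2.6173] v=[-1.3204]
Step 7: x=[2.2929] v=[-1.0815]
Step 8: x=[2.0742] v=[-0.7290]
Step 9: x=[1.9842] v=[-0.3000]
Step 10: x=[2.0324] v=[0.1605]
First v>=0 after going negative at step 10, time=3.0000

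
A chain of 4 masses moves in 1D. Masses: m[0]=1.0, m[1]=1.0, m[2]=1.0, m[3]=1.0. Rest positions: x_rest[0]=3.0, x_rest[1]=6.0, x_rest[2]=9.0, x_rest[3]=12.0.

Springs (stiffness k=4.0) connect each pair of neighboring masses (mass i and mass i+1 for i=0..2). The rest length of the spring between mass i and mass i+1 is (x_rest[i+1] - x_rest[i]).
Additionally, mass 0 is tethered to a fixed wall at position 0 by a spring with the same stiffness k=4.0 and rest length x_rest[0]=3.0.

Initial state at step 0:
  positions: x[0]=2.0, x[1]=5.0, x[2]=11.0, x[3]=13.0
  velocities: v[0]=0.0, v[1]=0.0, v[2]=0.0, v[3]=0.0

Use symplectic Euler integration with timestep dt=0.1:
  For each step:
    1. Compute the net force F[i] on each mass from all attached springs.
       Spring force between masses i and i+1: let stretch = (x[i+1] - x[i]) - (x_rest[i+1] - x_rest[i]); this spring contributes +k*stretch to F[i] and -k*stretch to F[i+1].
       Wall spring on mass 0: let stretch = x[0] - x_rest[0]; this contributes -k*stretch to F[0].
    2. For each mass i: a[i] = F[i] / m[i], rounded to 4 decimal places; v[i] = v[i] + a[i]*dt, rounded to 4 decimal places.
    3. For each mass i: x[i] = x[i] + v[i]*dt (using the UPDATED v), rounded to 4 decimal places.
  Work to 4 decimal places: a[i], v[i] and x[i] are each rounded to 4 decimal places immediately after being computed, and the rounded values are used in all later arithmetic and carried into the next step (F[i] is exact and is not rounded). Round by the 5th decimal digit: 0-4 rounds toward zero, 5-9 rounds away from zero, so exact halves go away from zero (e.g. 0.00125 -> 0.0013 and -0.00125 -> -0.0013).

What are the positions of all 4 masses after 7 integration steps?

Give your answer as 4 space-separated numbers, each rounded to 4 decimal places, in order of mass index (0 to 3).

Answer: 3.1948 6.9180 8.4781 13.3184

Derivation:
Step 0: x=[2.0000 5.0000 11.0000 13.0000] v=[0.0000 0.0000 0.0000 0.0000]
Step 1: x=[2.0400 5.1200 10.8400 13.0400] v=[0.4000 1.2000 -1.6000 0.4000]
Step 2: x=[2.1216 5.3456 10.5392 13.1120] v=[0.8160 2.2560 -3.0080 0.7200]
Step 3: x=[2.2473 5.6500 10.1336 13.2011] v=[1.2570 3.0438 -4.0563 0.8909]
Step 4: x=[2.4192 5.9976 9.6713 13.2875] v=[1.7192 3.4762 -4.6227 0.8639]
Step 5: x=[2.6375 6.3490 9.2067 13.3492] v=[2.1829 3.5143 -4.6457 0.6174]
Step 6: x=[2.8988 6.6663 8.7935 13.3652] v=[2.6125 3.1728 -4.1318 0.1604]
Step 7: x=[3.1948 6.9180 8.4781 13.3184] v=[2.9600 2.5167 -3.1540 -0.4683]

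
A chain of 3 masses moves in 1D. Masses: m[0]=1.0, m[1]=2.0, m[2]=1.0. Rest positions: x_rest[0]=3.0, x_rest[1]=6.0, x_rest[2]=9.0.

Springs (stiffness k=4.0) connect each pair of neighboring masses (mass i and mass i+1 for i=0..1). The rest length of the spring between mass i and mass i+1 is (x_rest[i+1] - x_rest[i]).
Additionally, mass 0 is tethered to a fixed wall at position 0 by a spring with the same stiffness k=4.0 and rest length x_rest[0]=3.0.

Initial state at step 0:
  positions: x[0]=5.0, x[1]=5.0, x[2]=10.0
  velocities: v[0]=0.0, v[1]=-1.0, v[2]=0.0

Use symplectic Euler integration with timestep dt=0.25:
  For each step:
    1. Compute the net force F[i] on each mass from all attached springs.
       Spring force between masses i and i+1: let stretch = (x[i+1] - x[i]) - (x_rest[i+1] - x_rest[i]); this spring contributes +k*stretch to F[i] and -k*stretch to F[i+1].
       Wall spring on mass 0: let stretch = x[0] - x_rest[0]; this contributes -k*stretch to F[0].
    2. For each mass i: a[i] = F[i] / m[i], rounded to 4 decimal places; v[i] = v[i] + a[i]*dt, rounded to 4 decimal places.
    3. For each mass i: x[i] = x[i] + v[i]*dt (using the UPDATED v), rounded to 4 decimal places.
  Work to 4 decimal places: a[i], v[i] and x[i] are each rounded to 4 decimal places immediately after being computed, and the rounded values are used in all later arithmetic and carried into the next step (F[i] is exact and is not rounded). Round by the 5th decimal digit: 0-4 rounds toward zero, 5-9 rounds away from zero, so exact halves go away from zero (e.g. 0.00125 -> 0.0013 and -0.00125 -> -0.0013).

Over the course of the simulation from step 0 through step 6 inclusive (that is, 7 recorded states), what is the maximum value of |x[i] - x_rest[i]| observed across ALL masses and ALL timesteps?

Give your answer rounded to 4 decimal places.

Answer: 2.2812

Derivation:
Step 0: x=[5.0000 5.0000 10.0000] v=[0.0000 -1.0000 0.0000]
Step 1: x=[3.7500 5.3750 9.5000] v=[-5.0000 1.5000 -2.0000]
Step 2: x=[1.9688 6.0625 8.7188] v=[-7.1250 2.7500 -3.1250]
Step 3: x=[0.7188 6.5703 8.0235] v=[-5.0001 2.0313 -2.7813]
Step 4: x=[0.7520 6.5283 7.7149] v=[0.1326 -0.1679 -1.2345]
Step 5: x=[2.0412 5.9126 7.8596] v=[5.1569 -2.4628 0.5789]
Step 6: x=[3.7880 5.0564 8.2676] v=[6.9871 -3.4250 1.6319]
Max displacement = 2.2812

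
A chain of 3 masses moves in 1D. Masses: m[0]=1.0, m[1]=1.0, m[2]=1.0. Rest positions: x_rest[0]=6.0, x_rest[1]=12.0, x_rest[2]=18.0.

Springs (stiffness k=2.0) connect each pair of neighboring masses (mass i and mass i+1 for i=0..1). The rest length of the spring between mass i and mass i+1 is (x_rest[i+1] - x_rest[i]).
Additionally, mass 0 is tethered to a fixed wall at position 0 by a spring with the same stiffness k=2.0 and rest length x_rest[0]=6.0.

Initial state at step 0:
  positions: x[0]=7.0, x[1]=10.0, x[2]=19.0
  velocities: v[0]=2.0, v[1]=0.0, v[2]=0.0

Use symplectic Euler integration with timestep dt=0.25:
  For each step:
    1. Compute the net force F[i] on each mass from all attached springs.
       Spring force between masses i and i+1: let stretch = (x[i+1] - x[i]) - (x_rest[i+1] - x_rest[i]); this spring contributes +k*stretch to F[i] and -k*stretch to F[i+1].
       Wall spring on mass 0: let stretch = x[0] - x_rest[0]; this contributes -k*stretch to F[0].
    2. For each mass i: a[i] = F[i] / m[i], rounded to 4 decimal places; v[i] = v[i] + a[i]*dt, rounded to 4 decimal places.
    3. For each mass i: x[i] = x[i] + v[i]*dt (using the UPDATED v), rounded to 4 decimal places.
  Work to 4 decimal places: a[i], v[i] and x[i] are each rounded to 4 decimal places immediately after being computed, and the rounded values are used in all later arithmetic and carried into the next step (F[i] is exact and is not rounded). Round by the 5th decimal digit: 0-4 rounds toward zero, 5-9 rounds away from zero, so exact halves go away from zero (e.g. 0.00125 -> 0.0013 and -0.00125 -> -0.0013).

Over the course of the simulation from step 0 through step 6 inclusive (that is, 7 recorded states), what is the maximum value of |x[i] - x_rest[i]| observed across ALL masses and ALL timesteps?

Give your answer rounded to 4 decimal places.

Answer: 2.4794

Derivation:
Step 0: x=[7.0000 10.0000 19.0000] v=[2.0000 0.0000 0.0000]
Step 1: x=[7.0000 10.7500 18.6250] v=[0.0000 3.0000 -1.5000]
Step 2: x=[6.5938 12.0156 18.0156] v=[-1.6250 5.0625 -2.4375]
Step 3: x=[6.0411 13.3535 17.4062] v=[-2.2110 5.3516 -2.4375]
Step 4: x=[5.6473 14.2840 17.0402] v=[-1.5754 3.7218 -1.4639]
Step 5: x=[5.6271 14.4794 17.0797] v=[-0.0807 0.7816 0.1580]
Step 6: x=[6.0101 13.8933 17.5442] v=[1.5319 -2.3444 1.8579]
Max displacement = 2.4794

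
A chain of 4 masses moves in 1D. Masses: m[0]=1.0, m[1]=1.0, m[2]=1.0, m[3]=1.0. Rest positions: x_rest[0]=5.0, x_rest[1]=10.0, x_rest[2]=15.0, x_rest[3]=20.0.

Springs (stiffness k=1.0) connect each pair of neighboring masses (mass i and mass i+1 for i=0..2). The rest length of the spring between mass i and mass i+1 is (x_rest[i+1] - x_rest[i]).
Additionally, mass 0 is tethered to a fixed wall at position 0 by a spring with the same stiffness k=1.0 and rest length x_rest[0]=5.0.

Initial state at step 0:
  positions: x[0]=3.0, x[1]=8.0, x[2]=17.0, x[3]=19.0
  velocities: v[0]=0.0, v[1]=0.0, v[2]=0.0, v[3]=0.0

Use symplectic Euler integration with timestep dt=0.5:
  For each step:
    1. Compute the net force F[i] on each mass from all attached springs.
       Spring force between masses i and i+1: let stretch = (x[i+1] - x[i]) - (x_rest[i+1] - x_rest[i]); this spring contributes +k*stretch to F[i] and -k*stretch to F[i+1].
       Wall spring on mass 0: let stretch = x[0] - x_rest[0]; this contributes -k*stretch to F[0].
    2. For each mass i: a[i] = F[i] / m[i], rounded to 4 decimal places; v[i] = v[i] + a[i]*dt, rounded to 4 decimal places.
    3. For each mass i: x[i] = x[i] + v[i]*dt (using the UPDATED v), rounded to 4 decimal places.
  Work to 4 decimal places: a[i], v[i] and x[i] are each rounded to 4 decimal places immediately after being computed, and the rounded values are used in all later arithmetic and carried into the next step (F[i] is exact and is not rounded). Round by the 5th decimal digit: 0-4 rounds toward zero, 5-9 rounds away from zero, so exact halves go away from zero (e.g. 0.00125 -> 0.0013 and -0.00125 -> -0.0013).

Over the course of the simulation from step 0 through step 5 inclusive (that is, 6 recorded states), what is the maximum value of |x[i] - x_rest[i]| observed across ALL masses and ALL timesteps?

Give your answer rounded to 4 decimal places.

Step 0: x=[3.0000 8.0000 17.0000 19.0000] v=[0.0000 0.0000 0.0000 0.0000]
Step 1: x=[3.5000 9.0000 15.2500 19.7500] v=[1.0000 2.0000 -3.5000 1.5000]
Step 2: x=[4.5000 10.1875 13.0625 20.6250] v=[2.0000 2.3750 -4.3750 1.7500]
Step 3: x=[5.7969 10.6719 12.0469 20.8594] v=[2.5938 0.9688 -2.0313 0.4688]
Step 4: x=[6.8634 10.2813 12.8907 20.1407] v=[2.1329 -0.7812 1.6875 -1.4375]
Step 5: x=[7.0685 9.6886 14.8946 18.8595] v=[0.4102 -1.1855 4.0078 -2.5625]
Max displacement = 2.9531

Answer: 2.9531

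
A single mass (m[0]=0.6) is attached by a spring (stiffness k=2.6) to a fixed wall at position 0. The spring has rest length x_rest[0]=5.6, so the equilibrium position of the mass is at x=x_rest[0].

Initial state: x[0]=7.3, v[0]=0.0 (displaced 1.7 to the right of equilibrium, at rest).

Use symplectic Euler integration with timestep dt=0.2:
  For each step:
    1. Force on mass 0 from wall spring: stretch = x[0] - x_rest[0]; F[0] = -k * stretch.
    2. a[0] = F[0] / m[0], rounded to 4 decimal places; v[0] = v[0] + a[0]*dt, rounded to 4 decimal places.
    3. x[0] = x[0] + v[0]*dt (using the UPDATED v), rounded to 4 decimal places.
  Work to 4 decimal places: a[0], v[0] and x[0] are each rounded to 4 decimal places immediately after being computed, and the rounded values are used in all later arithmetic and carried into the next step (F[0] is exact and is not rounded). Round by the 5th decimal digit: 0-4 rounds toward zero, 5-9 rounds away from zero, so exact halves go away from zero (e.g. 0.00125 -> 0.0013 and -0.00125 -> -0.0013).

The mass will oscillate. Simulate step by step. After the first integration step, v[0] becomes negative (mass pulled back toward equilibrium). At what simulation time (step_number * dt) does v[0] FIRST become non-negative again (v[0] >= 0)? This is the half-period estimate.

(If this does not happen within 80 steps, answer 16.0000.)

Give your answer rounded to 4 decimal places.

Answer: 1.6000

Derivation:
Step 0: x=[7.3000] v=[0.0000]
Step 1: x=[7.0053] v=[-1.4733]
Step 2: x=[6.4671] v=[-2.6912]
Step 3: x=[5.7786] v=[-3.4427]
Step 4: x=[5.0591] v=[-3.5975]
Step 5: x=[4.4334] v=[-3.1287]
Step 6: x=[4.0099] v=[-2.1176]
Step 7: x=[3.8620] v=[-0.7395]
Step 8: x=[4.0154] v=[0.7668]
First v>=0 after going negative at step 8, time=1.6000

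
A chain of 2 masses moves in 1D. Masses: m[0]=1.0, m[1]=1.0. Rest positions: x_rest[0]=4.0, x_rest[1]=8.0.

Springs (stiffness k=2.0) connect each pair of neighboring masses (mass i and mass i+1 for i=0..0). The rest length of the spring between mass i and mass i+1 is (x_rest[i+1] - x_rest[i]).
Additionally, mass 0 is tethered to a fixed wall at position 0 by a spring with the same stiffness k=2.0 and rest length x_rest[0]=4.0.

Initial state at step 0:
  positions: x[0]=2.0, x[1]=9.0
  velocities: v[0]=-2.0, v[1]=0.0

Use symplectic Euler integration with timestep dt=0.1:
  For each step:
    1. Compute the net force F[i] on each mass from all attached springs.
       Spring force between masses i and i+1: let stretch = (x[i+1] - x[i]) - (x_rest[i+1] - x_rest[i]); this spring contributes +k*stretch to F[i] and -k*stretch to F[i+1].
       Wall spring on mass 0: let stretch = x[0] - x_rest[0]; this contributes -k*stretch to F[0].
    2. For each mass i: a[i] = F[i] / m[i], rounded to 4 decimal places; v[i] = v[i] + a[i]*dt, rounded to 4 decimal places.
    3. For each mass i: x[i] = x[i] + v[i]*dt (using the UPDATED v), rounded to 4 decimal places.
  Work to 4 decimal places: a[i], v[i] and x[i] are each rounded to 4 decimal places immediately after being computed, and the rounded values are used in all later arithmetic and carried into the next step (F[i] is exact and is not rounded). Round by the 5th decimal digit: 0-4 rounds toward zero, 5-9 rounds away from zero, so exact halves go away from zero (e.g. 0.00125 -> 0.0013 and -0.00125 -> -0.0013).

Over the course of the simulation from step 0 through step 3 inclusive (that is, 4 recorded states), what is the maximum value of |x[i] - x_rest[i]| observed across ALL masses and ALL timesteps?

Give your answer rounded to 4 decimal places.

Step 0: x=[2.0000 9.0000] v=[-2.0000 0.0000]
Step 1: x=[1.9000 8.9400] v=[-1.0000 -0.6000]
Step 2: x=[1.9028 8.8192] v=[0.0280 -1.2080]
Step 3: x=[2.0059 8.6401] v=[1.0307 -1.7913]
Max displacement = 2.1000

Answer: 2.1000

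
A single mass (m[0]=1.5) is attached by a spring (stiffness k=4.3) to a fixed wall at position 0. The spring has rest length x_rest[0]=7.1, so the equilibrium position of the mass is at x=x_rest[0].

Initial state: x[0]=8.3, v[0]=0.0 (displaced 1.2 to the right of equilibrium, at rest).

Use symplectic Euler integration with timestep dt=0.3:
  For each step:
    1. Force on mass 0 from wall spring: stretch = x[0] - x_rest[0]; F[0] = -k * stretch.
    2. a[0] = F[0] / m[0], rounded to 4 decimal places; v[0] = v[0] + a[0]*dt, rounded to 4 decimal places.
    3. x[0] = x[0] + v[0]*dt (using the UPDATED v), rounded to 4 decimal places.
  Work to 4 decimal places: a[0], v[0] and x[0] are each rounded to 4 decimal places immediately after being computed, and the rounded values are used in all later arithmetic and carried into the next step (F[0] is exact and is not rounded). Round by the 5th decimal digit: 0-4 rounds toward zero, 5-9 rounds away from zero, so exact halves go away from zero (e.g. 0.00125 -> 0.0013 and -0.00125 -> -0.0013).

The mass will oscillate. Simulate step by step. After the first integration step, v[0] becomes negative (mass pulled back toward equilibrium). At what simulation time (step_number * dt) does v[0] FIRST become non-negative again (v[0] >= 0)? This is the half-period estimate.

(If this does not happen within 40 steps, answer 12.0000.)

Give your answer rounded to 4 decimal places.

Step 0: x=[8.3000] v=[0.0000]
Step 1: x=[7.9904] v=[-1.0320]
Step 2: x=[7.4511] v=[-1.7978]
Step 3: x=[6.8212] v=[-2.0998]
Step 4: x=[6.2632] v=[-1.8600]
Step 5: x=[5.9211] v=[-1.1404]
Step 6: x=[5.8831] v=[-0.1266]
Step 7: x=[6.1591] v=[0.9199]
First v>=0 after going negative at step 7, time=2.1000

Answer: 2.1000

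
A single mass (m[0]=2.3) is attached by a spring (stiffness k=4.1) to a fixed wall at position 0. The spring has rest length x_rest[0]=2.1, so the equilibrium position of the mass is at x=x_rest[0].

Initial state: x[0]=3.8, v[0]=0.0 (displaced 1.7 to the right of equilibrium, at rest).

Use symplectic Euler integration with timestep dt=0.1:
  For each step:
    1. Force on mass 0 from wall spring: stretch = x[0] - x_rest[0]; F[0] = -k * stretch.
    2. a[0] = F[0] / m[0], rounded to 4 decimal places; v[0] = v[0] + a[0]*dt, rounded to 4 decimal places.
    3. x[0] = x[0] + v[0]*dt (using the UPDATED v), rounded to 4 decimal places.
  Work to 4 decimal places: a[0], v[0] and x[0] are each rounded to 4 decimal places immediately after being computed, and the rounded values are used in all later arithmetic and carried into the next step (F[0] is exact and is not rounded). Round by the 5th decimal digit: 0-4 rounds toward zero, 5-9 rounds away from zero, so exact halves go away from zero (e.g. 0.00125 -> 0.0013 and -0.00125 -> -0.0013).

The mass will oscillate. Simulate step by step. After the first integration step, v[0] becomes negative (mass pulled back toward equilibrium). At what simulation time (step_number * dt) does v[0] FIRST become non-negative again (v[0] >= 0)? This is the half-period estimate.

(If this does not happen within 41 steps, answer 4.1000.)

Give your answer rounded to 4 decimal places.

Step 0: x=[3.8000] v=[0.0000]
Step 1: x=[3.7697] v=[-0.3030]
Step 2: x=[3.7096] v=[-0.6006]
Step 3: x=[3.6209] v=[-0.8875]
Step 4: x=[3.5050] v=[-1.1586]
Step 5: x=[3.3641] v=[-1.4091]
Step 6: x=[3.2007] v=[-1.6344]
Step 7: x=[3.0176] v=[-1.8306]
Step 8: x=[2.8182] v=[-1.9942]
Step 9: x=[2.6060] v=[-2.1222]
Step 10: x=[2.3848] v=[-2.2124]
Step 11: x=[2.1585] v=[-2.2632]
Step 12: x=[1.9311] v=[-2.2736]
Step 13: x=[1.7068] v=[-2.2435]
Step 14: x=[1.4895] v=[-2.1734]
Step 15: x=[1.2830] v=[-2.0646]
Step 16: x=[1.0911] v=[-1.9190]
Step 17: x=[0.9172] v=[-1.7392]
Step 18: x=[0.7644] v=[-1.5284]
Step 19: x=[0.6354] v=[-1.2903]
Step 20: x=[0.5325] v=[-1.0292]
Step 21: x=[0.4575] v=[-0.7498]
Step 22: x=[0.4118] v=[-0.4570]
Step 23: x=[0.3962] v=[-0.1561]
Step 24: x=[0.4110] v=[0.1476]
First v>=0 after going negative at step 24, time=2.4000

Answer: 2.4000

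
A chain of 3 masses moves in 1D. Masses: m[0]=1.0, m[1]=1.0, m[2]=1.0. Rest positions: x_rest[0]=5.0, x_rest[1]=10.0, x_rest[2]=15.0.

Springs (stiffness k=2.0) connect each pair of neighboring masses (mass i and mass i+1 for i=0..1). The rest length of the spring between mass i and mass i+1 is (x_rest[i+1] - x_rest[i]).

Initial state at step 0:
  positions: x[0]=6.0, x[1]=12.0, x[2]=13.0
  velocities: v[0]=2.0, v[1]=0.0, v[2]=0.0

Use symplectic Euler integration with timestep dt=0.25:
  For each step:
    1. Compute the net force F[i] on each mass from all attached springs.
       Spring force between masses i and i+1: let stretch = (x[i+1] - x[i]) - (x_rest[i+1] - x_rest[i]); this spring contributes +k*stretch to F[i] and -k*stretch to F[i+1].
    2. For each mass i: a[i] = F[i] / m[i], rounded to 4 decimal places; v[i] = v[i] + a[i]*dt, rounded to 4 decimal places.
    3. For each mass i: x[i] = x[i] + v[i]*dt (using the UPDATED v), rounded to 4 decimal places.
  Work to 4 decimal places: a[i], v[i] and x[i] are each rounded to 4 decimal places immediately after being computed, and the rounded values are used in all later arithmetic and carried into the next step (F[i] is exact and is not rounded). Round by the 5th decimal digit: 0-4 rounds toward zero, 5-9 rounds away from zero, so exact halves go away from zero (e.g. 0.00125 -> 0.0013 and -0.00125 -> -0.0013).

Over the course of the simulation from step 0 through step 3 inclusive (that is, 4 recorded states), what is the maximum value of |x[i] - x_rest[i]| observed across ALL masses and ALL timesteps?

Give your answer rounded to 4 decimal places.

Answer: 2.5880

Derivation:
Step 0: x=[6.0000 12.0000 13.0000] v=[2.0000 0.0000 0.0000]
Step 1: x=[6.6250 11.3750 13.5000] v=[2.5000 -2.5000 2.0000]
Step 2: x=[7.2188 10.4219 14.3594] v=[2.3750 -3.8125 3.4375]
Step 3: x=[7.5880 9.5606 15.3516] v=[1.4766 -3.4453 3.9688]
Max displacement = 2.5880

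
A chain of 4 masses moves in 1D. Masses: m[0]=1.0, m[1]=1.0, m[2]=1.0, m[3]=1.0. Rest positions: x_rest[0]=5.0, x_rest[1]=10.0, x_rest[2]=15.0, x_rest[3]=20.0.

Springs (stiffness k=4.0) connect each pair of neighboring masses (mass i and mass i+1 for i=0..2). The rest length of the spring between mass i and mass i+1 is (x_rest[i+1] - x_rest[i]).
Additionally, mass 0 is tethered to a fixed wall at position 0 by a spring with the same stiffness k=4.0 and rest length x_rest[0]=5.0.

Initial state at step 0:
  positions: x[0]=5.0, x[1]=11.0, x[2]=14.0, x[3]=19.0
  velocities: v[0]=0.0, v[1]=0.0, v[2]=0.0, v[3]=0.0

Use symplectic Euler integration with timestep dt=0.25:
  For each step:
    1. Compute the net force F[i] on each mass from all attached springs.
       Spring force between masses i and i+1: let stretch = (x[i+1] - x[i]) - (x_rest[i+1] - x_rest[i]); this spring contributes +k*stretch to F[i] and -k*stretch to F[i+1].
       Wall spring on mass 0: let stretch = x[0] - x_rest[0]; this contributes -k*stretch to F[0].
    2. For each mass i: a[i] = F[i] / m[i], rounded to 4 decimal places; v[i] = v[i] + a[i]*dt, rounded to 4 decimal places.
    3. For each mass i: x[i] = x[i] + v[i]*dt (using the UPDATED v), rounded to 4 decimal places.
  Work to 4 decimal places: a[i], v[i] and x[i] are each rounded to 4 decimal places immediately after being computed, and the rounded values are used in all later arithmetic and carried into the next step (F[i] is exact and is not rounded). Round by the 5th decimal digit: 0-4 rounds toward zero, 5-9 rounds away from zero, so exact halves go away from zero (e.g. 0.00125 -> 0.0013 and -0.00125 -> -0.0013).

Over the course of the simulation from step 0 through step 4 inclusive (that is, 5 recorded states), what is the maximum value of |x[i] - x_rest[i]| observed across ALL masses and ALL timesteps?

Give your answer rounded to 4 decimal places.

Answer: 1.1562

Derivation:
Step 0: x=[5.0000 11.0000 14.0000 19.0000] v=[0.0000 0.0000 0.0000 0.0000]
Step 1: x=[5.2500 10.2500 14.5000 19.0000] v=[1.0000 -3.0000 2.0000 0.0000]
Step 2: x=[5.4375 9.3125 15.0625 19.1250] v=[0.7500 -3.7500 2.2500 0.5000]
Step 3: x=[5.2344 8.8438 15.2031 19.4844] v=[-0.8125 -1.8750 0.5625 1.4375]
Step 4: x=[4.6250 9.0625 14.8242 20.0235] v=[-2.4375 0.8749 -1.5155 2.1562]
Max displacement = 1.1562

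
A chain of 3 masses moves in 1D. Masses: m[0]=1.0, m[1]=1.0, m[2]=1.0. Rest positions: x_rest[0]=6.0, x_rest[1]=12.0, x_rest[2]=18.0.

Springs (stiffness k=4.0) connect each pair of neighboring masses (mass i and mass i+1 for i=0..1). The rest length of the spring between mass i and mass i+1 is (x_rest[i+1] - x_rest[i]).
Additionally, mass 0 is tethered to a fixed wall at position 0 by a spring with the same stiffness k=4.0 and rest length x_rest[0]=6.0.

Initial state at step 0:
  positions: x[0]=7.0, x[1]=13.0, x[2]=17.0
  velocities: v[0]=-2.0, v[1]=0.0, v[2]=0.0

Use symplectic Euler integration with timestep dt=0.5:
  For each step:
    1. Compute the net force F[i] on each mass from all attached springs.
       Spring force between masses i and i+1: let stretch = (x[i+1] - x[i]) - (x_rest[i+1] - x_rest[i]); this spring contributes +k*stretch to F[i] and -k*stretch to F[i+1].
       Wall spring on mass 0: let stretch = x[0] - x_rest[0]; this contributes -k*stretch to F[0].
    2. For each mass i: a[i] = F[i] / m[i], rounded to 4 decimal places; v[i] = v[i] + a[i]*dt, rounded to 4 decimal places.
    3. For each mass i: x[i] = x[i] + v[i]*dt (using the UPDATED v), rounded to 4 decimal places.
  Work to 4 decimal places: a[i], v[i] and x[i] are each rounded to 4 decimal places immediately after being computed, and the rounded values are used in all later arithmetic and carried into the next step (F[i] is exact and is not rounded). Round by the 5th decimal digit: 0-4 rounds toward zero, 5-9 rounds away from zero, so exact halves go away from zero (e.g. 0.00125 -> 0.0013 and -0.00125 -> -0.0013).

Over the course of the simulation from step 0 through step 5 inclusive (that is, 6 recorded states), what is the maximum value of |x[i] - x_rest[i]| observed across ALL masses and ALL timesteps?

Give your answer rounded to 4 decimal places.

Step 0: x=[7.0000 13.0000 17.0000] v=[-2.0000 0.0000 0.0000]
Step 1: x=[5.0000 11.0000 19.0000] v=[-4.0000 -4.0000 4.0000]
Step 2: x=[4.0000 11.0000 19.0000] v=[-2.0000 0.0000 0.0000]
Step 3: x=[6.0000 12.0000 17.0000] v=[4.0000 2.0000 -4.0000]
Step 4: x=[8.0000 12.0000 16.0000] v=[4.0000 0.0000 -2.0000]
Step 5: x=[6.0000 12.0000 17.0000] v=[-4.0000 0.0000 2.0000]
Max displacement = 2.0000

Answer: 2.0000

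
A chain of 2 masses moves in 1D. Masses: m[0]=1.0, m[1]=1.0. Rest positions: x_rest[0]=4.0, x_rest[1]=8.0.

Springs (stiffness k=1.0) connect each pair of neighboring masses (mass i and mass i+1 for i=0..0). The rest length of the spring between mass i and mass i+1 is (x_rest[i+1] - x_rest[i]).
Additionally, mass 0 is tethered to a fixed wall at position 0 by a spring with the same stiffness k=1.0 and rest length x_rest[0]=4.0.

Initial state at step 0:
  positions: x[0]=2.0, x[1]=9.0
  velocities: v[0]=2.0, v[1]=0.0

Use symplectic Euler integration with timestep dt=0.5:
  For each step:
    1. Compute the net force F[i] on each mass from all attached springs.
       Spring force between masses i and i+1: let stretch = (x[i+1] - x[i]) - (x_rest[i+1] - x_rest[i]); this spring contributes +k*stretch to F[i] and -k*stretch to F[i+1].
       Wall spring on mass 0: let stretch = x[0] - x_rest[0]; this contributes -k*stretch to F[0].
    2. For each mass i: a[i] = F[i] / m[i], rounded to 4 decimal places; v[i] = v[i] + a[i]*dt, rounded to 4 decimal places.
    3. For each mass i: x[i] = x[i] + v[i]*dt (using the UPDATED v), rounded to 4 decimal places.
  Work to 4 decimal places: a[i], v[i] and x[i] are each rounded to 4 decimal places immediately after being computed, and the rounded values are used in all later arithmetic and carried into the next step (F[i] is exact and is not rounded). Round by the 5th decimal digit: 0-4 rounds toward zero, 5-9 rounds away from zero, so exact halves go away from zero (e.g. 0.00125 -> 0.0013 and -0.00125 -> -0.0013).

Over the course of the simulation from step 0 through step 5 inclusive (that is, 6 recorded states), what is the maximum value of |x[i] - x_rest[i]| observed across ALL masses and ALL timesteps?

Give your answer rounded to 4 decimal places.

Step 0: x=[2.0000 9.0000] v=[2.0000 0.0000]
Step 1: x=[4.2500 8.2500] v=[4.5000 -1.5000]
Step 2: x=[6.4375 7.5000] v=[4.3750 -1.5000]
Step 3: x=[7.2813 7.4844] v=[1.6875 -0.0313]
Step 4: x=[6.3555 8.4180] v=[-1.8516 1.8672]
Step 5: x=[4.3565 9.8360] v=[-3.9981 2.8360]
Max displacement = 3.2813

Answer: 3.2813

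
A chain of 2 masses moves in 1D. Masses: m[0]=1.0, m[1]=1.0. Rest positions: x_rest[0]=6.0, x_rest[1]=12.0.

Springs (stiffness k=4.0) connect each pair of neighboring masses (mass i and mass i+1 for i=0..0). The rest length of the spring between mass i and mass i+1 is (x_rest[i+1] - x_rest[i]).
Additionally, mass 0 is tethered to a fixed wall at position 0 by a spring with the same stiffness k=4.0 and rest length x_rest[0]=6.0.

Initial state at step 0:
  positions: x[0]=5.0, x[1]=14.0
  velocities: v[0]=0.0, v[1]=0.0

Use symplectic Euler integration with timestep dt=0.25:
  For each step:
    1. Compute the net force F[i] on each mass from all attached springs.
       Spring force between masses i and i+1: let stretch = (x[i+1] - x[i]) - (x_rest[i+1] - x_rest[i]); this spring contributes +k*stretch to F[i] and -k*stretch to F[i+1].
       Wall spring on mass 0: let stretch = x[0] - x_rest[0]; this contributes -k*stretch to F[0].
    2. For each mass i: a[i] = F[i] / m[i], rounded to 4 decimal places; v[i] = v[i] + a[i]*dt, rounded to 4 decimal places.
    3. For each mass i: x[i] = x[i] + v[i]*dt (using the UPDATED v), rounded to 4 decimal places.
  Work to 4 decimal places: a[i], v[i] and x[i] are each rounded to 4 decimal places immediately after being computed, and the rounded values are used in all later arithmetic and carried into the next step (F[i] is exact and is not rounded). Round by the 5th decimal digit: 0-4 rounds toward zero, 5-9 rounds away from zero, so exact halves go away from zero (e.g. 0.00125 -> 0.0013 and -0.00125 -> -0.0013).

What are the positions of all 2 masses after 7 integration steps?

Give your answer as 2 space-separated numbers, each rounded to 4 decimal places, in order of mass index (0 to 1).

Step 0: x=[5.0000 14.0000] v=[0.0000 0.0000]
Step 1: x=[6.0000 13.2500] v=[4.0000 -3.0000]
Step 2: x=[7.3125 12.1875] v=[5.2500 -4.2500]
Step 3: x=[8.0156 11.4063] v=[2.8125 -3.1250]
Step 4: x=[7.5625 11.2774] v=[-1.8124 -0.5157]
Step 5: x=[6.1475 11.7198] v=[-5.6600 1.7694]
Step 6: x=[4.5887 12.2691] v=[-6.2352 2.1971]
Step 7: x=[3.8028 12.3983] v=[-3.1435 0.5167]

Answer: 3.8028 12.3983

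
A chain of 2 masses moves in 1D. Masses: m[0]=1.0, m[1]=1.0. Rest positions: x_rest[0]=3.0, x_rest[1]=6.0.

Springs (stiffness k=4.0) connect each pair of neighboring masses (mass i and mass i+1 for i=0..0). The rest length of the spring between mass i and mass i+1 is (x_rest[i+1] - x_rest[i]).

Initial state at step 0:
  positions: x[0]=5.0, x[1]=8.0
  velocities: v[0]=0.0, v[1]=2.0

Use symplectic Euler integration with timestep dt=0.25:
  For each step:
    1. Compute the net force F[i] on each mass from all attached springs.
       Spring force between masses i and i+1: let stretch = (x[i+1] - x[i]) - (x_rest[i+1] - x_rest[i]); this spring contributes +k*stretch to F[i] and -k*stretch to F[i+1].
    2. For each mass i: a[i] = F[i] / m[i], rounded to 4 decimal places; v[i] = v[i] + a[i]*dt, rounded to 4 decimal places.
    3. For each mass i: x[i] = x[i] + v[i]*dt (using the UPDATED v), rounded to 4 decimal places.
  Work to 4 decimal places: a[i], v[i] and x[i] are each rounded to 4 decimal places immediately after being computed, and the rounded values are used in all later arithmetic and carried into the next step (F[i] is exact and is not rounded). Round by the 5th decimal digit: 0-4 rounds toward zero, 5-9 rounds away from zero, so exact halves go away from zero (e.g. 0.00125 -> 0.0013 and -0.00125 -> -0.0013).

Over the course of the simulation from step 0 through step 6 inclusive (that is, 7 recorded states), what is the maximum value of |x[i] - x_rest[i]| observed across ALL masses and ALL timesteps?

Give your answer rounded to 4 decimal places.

Answer: 3.8516

Derivation:
Step 0: x=[5.0000 8.0000] v=[0.0000 2.0000]
Step 1: x=[5.0000 8.5000] v=[0.0000 2.0000]
Step 2: x=[5.1250 8.8750] v=[0.5000 1.5000]
Step 3: x=[5.4375 9.0625] v=[1.2500 0.7500]
Step 4: x=[5.9063 9.0938] v=[1.8750 0.1250]
Step 5: x=[6.4219 9.0782] v=[2.0625 -0.0625]
Step 6: x=[6.8516 9.1485] v=[1.7188 0.2812]
Max displacement = 3.8516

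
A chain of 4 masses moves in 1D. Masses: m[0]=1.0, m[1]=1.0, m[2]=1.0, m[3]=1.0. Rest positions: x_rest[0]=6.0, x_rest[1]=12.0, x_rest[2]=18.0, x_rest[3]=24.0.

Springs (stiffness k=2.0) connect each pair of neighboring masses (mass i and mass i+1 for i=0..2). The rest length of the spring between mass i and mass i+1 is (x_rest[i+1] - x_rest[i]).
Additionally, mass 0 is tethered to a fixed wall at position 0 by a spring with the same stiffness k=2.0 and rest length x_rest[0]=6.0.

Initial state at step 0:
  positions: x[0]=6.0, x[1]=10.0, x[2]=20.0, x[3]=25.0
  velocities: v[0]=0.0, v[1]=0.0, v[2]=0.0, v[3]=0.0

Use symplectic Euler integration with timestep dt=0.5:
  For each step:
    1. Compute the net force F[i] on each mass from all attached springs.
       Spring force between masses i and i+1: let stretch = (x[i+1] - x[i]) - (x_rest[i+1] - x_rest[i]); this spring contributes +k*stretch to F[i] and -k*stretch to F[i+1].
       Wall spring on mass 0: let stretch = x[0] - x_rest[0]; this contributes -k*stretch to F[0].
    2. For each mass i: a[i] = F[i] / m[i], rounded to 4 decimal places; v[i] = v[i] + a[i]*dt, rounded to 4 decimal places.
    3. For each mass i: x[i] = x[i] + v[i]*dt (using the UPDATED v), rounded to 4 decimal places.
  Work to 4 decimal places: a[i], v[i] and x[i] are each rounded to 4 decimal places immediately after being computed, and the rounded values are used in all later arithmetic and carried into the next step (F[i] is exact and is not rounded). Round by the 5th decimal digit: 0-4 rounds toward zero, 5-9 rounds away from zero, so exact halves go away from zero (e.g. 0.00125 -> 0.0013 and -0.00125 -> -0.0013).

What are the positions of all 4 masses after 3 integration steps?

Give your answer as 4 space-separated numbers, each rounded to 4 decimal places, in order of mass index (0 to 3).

Answer: 7.6250 12.3750 18.8750 23.3750

Derivation:
Step 0: x=[6.0000 10.0000 20.0000 25.0000] v=[0.0000 0.0000 0.0000 0.0000]
Step 1: x=[5.0000 13.0000 17.5000 25.5000] v=[-2.0000 6.0000 -5.0000 1.0000]
Step 2: x=[5.5000 14.2500 16.7500 25.0000] v=[1.0000 2.5000 -1.5000 -1.0000]
Step 3: x=[7.6250 12.3750 18.8750 23.3750] v=[4.2500 -3.7500 4.2500 -3.2500]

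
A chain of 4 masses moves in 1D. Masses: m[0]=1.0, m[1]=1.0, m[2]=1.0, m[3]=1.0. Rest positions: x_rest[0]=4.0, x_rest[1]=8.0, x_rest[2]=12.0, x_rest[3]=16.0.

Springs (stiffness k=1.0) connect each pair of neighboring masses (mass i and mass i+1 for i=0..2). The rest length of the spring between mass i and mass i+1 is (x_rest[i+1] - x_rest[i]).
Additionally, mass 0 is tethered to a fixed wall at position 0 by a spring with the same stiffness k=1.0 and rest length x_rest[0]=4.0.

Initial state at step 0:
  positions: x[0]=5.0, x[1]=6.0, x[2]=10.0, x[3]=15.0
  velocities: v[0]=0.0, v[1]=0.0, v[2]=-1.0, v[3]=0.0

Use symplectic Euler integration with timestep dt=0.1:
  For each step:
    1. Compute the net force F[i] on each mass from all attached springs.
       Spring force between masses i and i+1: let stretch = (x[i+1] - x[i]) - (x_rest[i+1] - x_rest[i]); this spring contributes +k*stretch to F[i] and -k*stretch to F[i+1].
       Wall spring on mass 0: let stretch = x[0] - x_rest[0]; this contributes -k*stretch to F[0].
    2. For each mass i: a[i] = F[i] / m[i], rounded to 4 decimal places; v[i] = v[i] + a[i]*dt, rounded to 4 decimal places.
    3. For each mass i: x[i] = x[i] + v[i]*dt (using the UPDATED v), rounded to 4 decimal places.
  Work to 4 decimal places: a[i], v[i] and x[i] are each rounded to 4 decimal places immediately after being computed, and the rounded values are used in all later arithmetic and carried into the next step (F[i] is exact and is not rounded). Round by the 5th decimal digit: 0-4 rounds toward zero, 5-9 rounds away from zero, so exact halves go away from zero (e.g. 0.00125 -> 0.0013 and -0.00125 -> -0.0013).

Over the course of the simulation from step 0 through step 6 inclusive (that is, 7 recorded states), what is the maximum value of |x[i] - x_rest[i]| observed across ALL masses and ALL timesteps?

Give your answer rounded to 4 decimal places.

Step 0: x=[5.0000 6.0000 10.0000 15.0000] v=[0.0000 0.0000 -1.0000 0.0000]
Step 1: x=[4.9600 6.0300 9.9100 14.9900] v=[-0.4000 0.3000 -0.9000 -0.1000]
Step 2: x=[4.8811 6.0881 9.8320 14.9692] v=[-0.7890 0.5810 -0.7800 -0.2080]
Step 3: x=[4.7655 6.1716 9.7679 14.9370] v=[-1.1564 0.8347 -0.6407 -0.3217]
Step 4: x=[4.6163 6.2770 9.7196 14.8931] v=[-1.4923 1.0537 -0.4834 -0.4386]
Step 5: x=[4.4375 6.4002 9.6886 14.8375] v=[-1.7879 1.2319 -0.3103 -0.5560]
Step 6: x=[4.2340 6.5367 9.6762 14.7704] v=[-2.0354 1.3645 -0.1243 -0.6709]
Max displacement = 2.3238

Answer: 2.3238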